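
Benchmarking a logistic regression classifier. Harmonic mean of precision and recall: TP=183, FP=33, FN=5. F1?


Precision = 183/216 = 0.8472
Recall = 183/188 = 0.9734
F1 = 2·P·R/(P+R) = 2·TP/(2·TP+FP+FN) = 366/(366+33+5) = 366/404 = 0.9059

0.9059


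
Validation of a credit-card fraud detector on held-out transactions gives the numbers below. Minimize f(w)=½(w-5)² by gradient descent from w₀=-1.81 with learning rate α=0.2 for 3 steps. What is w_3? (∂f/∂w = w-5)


step 1: grad = -1.81-5 = -6.81; w = -1.81 - 0.2·(-6.81) = -0.448
step 2: grad = -0.448-5 = -5.448; w = -0.448 - 0.2·(-5.448) = 0.6416
step 3: grad = 0.6416-5 = -4.3584; w = 0.6416 - 0.2·(-4.3584) = 1.51328

1.51328


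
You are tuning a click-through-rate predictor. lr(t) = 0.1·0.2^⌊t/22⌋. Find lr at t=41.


n_drops = ⌊41/22⌋ = 1
lr = 0.1·0.2^1 = 0.1·0.2 = 0.02

0.02


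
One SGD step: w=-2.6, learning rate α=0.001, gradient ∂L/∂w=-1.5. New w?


w_new = w - α·∇
= -2.6 - 0.001·-1.5
= -2.6 + 0.0015
= -2.5985

-2.5985


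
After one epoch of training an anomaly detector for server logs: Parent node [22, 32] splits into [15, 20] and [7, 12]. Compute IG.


Parent = [22, 32], H_parent = 0.9751
H_left = 0.9852 (n=35), H_right = 0.9495 (n=19)
H_children = (35/54)·0.9852 + (19/54)·0.9495 = 0.9726
IG = 0.9751 - 0.9726 = 0.0025

0.0025


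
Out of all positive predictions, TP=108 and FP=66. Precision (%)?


Precision = TP/(TP+FP)
= 108/(108+66)
= 108/174 = 62.07%

62.07%


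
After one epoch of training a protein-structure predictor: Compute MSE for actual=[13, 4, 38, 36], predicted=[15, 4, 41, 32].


Squared errors: (13-15)²=4, (4-4)²=0, (38-41)²=9, (36-32)²=16
Sum = 29
MSE = 29/4 = 29/4

29/4


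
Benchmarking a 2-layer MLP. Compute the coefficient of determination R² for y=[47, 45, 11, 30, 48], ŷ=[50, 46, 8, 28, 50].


ȳ = 36.2
SS_res = Σ(y-ŷ)² = 27
SS_tot = Σ(y-ȳ)² = 1006.8
R² = 1 - SS_res/SS_tot = 1 - 0.0268 = 0.9732

0.9732


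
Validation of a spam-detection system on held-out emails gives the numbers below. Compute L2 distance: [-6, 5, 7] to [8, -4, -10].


d = √((-6-8)² + (5+ 4)² + (7+ 10)²)
  = √(196 + 81 + 289)
  = √566 = 23.7908

23.7908


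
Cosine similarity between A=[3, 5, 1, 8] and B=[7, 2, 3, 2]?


A·B = 3·7 + 5·2 + 1·3 + 8·2 = 50
‖A‖ = √99 = 9.9499, ‖B‖ = √66 = 8.124
cos = 50/(√99·√66) = 50/√6534 = 0.6186

0.6186


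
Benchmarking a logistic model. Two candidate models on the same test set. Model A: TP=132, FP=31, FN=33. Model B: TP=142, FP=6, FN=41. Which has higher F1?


Model A: P=132/163=0.8098, R=132/165=0.8, F1=2PR/(P+R)=2TP/(2TP+FP+FN)=264/328=0.8049
Model B: P=142/148=0.9595, R=142/183=0.776, F1=2PR/(P+R)=2TP/(2TP+FP+FN)=284/331=0.858
0.8049 < 0.858 → Model B

Model B


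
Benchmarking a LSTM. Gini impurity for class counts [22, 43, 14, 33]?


Probabilities: [22/112, 43/112, 14/112, 33/112] ≈ [0.1964, 0.3839, 0.125, 0.2946]
Σpᵢ² = (484 + 1849 + 196 + 1089)/112² = 3618/12544
Gini = 1 - Σpᵢ² = 1 - 3618/12544 = 0.7116

0.7116


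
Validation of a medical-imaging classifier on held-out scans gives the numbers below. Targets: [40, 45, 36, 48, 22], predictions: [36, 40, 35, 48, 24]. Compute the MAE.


Absolute errors: |40-36|=4, |45-40|=5, |36-35|=1, |48-48|=0, |22-24|=2
Sum = 12
MAE = 12/5 = 12/5

12/5


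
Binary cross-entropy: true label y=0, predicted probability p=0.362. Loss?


BCE = -[y·ln(p) + (1-y)·ln(1-p)]
= -0 - 1·ln(1-0.362)
= -ln(0.638) = 0.4494

0.4494


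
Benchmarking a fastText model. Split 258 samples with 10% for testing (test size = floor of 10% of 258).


Test = ⌊258·10/100⌋ = 25
Train = 258 - 25 = 233

Train: 233, Test: 25


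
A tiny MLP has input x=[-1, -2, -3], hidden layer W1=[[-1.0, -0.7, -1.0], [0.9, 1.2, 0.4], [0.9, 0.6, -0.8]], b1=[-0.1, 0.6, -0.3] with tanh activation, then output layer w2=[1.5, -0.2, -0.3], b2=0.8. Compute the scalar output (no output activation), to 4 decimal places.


z1[0] = (-1.0)·(-1) + (-0.7)·(-2) + (-1.0)·(-3) - 0.1 = 5.3
z1[1] = (0.9)·(-1) + (1.2)·(-2) + (0.4)·(-3) + 0.6 = -3.9
z1[2] = (0.9)·(-1) + (0.6)·(-2) + (-0.8)·(-3) - 0.3 = 0.0
h = tanh(z1) = [1.0, -0.9992, 0.0]
output = (1.5)·(1.0) + (-0.2)·(-0.9992) + (-0.3)·(0.0) + 0.8 = 2.4998

2.4998


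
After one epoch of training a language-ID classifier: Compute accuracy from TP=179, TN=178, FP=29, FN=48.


Accuracy = (TP+TN)/(TP+TN+FP+FN)
= (179+178)/(434)
= 357/434 = 82.26%

82.26%


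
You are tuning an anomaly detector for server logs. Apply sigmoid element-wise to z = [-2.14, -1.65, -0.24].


σ(-2.14) = 1/(1+e^2.14) = 0.1053
σ(-1.65) = 1/(1+e^1.65) = 0.1611
σ(-0.24) = 1/(1+e^0.24) = 0.4403
result = [0.1053, 0.1611, 0.4403]

[0.1053, 0.1611, 0.4403]


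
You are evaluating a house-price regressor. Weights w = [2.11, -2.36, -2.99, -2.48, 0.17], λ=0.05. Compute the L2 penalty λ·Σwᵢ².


‖w‖₂² = (2.11)² + (-2.36)² + (-2.99)² + (-2.48)² + (0.17)²
     = 4.4521 + 5.5696 + 8.9401 + 6.1504 + 0.0289
     = 25.1411
λ·‖w‖₂² = 0.05·25.1411 = 1.257055

1.257055


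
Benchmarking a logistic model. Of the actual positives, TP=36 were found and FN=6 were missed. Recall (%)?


Recall = TP/(TP+FN)
= 36/(36+6)
= 36/42 = 85.71%

85.71%


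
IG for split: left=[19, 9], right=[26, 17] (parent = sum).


Parent = [45, 26], H_parent = 0.9477
H_left = 0.9059 (n=28), H_right = 0.9682 (n=43)
H_children = (28/71)·0.9059 + (43/71)·0.9682 = 0.9436
IG = 0.9477 - 0.9436 = 0.0041

0.0041


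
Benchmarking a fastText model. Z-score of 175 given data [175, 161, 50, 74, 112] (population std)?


μ = 114.4, σ = 48.227
z = (175 - 114.4)/48.227 = 1.2566

1.2566


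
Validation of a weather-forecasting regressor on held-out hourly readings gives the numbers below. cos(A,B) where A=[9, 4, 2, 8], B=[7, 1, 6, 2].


A·B = 9·7 + 4·1 + 2·6 + 8·2 = 95
‖A‖ = √165 = 12.8452, ‖B‖ = √90 = 9.4868
cos = 95/(√165·√90) = 95/√14850 = 0.7796

0.7796


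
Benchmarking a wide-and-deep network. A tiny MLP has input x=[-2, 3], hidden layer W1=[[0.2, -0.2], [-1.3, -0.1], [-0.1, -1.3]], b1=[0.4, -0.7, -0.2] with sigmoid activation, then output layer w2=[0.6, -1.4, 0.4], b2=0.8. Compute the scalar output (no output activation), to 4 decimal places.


z1[0] = (0.2)·(-2) + (-0.2)·(3) + 0.4 = -0.6
z1[1] = (-1.3)·(-2) + (-0.1)·(3) - 0.7 = 1.6
z1[2] = (-0.1)·(-2) + (-1.3)·(3) - 0.2 = -3.9
h = sigmoid(z1) = [0.3543, 0.832, 0.0198]
output = (0.6)·(0.3543) + (-1.4)·(0.832) + (0.4)·(0.0198) + 0.8 = -0.1443

-0.1443


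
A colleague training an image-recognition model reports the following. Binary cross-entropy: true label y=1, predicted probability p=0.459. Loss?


BCE = -[y·ln(p) + (1-y)·ln(1-p)]
= -1·ln(0.459) - 0
= -ln(0.459) = 0.7787

0.7787


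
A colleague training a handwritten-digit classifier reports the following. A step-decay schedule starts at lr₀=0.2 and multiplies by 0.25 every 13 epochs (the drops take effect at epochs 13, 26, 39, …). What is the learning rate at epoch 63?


n_drops = ⌊63/13⌋ = 4
lr = 0.2·0.25^4 = 0.2·0.00390625 = 0.00078125

0.00078125


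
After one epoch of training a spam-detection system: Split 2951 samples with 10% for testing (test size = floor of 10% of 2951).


Test = ⌊2951·10/100⌋ = 295
Train = 2951 - 295 = 2656

Train: 2656, Test: 295


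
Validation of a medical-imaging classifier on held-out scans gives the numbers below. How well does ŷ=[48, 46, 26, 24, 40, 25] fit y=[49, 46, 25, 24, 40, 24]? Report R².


ȳ = 34.6667
SS_res = Σ(y-ŷ)² = 3
SS_tot = Σ(y-ȳ)² = 683.33
R² = 1 - SS_res/SS_tot = 1 - 0.0044 = 0.9956

0.9956


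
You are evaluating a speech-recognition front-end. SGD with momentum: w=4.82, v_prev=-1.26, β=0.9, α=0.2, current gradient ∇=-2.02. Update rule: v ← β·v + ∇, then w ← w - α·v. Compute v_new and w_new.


v_new = 0.9·-1.26 - 2.02 = -1.134 - 2.02 = -3.154
w_new = 4.82 - 0.2·-3.154 = 4.82 + 0.6308 = 5.4508

v_new=-3.154, w_new=5.4508


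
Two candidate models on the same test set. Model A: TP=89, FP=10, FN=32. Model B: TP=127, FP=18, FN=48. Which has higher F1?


Model A: P=89/99=0.899, R=89/121=0.7355, F1=2PR/(P+R)=2TP/(2TP+FP+FN)=178/220=0.8091
Model B: P=127/145=0.8759, R=127/175=0.7257, F1=2PR/(P+R)=2TP/(2TP+FP+FN)=254/320=0.7937
0.8091 > 0.7937 → Model A

Model A


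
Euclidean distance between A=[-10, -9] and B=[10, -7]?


d = √((-10-10)² + (-9+ 7)²)
  = √(400 + 4)
  = √404 = 20.0998

20.0998


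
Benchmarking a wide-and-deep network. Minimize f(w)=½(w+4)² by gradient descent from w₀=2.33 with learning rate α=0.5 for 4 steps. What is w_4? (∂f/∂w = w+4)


step 1: grad = 2.33+4 = 6.33; w = 2.33 - 0.5·(6.33) = -0.835
step 2: grad = -0.835+4 = 3.165; w = -0.835 - 0.5·(3.165) = -2.4175
step 3: grad = -2.4175+4 = 1.5825; w = -2.4175 - 0.5·(1.5825) = -3.20875
step 4: grad = -3.20875+4 = 0.79125; w = -3.20875 - 0.5·(0.79125) = -3.604375

-3.604375


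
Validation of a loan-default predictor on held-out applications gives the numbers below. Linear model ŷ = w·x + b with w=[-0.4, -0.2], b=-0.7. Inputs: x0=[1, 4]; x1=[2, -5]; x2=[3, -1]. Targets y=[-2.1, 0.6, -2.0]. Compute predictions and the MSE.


ŷ0 = (-0.4)·(1) + (-0.2)·(4) - 0.7 = -1.9
ŷ1 = (-0.4)·(2) + (-0.2)·(-5) - 0.7 = -0.5
ŷ2 = (-0.4)·(3) + (-0.2)·(-1) - 0.7 = -1.7
errors² = [0.04, 1.21, 0.09]
MSE = 1.3400/3 = 0.4467

0.4467


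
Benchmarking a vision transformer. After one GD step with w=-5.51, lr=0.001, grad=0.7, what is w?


w_new = w - α·∇
= -5.51 - 0.001·0.7
= -5.51 - 0.0007
= -5.5107

-5.5107


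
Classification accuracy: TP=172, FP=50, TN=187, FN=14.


Accuracy = (TP+TN)/(TP+TN+FP+FN)
= (172+187)/(423)
= 359/423 = 84.87%

84.87%


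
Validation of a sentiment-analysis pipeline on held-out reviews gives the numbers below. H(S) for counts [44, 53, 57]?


Probabilities: [44/154, 53/154, 57/154] ≈ [0.2857, 0.3442, 0.3701]
H = -((44/154)·log₂(44/154) + (53/154)·log₂(53/154) + (57/154)·log₂(57/154))
  = 1.5767 bits

1.5767 bits


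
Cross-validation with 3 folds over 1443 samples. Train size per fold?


Fold size = 1443/3 = 481
Training per fold = 1443 - 481 = 962

962


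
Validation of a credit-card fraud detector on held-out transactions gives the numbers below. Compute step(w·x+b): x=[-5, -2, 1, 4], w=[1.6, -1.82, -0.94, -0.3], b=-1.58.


z = (-5)·(1.6) + (-2)·(-1.82) + (1)·(-0.94) + (4)·(-0.3) - 1.58
  = -8.08
step(z) = 0 (z<0)

0


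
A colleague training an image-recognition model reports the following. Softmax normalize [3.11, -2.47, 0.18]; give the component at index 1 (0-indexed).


Exponentials: e^3.11=22.421, e^-2.47=0.0846, e^0.18=1.1972
Sum = 23.7028
Softmax = [0.9459, 0.0036, 0.0505]
p[1] = 0.0846/23.7028 = 0.0036

0.0036


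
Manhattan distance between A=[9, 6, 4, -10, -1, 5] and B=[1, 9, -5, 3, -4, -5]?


d = |9-1| + |6-9| + |4+ 5| + |-10-3| + |-1+ 4| + |5+ 5|
  = 8 + 3 + 9 + 13 + 3 + 10
  = 46

46


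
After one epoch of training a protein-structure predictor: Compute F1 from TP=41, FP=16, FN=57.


Precision = 41/57 = 0.7193
Recall = 41/98 = 0.4184
F1 = 2·P·R/(P+R) = 2·TP/(2·TP+FP+FN) = 82/(82+16+57) = 82/155 = 0.529

0.529


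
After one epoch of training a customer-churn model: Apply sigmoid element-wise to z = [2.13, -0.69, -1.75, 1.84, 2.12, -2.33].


σ(2.13) = 1/(1+e^-2.13) = 0.8938
σ(-0.69) = 1/(1+e^0.69) = 0.334
σ(-1.75) = 1/(1+e^1.75) = 0.148
σ(1.84) = 1/(1+e^-1.84) = 0.8629
σ(2.12) = 1/(1+e^-2.12) = 0.8928
σ(-2.33) = 1/(1+e^2.33) = 0.0887
result = [0.8938, 0.334, 0.148, 0.8629, 0.8928, 0.0887]

[0.8938, 0.334, 0.148, 0.8629, 0.8928, 0.0887]


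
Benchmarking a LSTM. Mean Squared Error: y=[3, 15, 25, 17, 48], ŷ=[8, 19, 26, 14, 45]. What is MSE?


Squared errors: (3-8)²=25, (15-19)²=16, (25-26)²=1, (17-14)²=9, (48-45)²=9
Sum = 60
MSE = 60/5 = 12

12


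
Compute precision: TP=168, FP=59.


Precision = TP/(TP+FP)
= 168/(168+59)
= 168/227 = 74.01%

74.01%


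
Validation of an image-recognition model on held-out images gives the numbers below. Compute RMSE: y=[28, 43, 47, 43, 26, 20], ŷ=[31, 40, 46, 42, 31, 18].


MSE = 49/6 = 8.1667
RMSE = √(49/6) = 2.8577

2.8577


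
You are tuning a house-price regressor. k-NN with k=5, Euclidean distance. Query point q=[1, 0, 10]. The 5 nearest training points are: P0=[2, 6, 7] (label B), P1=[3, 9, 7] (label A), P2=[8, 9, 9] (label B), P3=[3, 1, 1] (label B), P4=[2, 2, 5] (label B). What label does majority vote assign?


d(q,P0) = 6.7823  (label B)
d(q,P1) = 9.6954  (label A)
d(q,P2) = 11.4455  (label B)
d(q,P3) = 9.2736  (label B)
d(q,P4) = 5.4772  (label B)
Votes: A=1, B=4
Majority → B

B


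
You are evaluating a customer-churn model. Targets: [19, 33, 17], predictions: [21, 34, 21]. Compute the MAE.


Absolute errors: |19-21|=2, |33-34|=1, |17-21|=4
Sum = 7
MAE = 7/3 = 7/3

7/3


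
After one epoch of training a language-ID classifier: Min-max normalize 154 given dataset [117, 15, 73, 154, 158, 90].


min=15, max=158
(154-15)/(158-15) = 139/143 = 0.972

0.972


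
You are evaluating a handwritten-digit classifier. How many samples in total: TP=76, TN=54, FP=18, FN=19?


Total = TP + TN + FP + FN
= 76 + 54 + 18 + 19
= 167
(Predicted positive: 94, predicted negative: 73)

167


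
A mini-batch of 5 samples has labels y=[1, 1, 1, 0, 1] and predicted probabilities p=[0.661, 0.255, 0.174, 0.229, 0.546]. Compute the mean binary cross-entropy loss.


L[0] = -ln(0.661) = 0.414
L[1] = -ln(0.255) = 1.3665
L[2] = -ln(0.174) = 1.7487
L[3] = -ln(1-0.229) = -ln(0.771) = 0.2601
L[4] = -ln(0.546) = 0.6051
mean = (0.414 + 1.3665 + 1.7487 + 0.2601 + 0.6051)/5 = 0.8789

0.8789


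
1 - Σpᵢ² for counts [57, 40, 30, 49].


Probabilities: [57/176, 40/176, 30/176, 49/176] ≈ [0.3239, 0.2273, 0.1705, 0.2784]
Σpᵢ² = (3249 + 1600 + 900 + 2401)/176² = 8150/30976
Gini = 1 - Σpᵢ² = 1 - 8150/30976 = 0.7369

0.7369


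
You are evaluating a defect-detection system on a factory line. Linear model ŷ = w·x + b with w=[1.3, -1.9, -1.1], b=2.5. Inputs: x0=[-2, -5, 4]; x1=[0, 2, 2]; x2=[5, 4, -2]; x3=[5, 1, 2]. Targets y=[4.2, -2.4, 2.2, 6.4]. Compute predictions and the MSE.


ŷ0 = (1.3)·(-2) + (-1.9)·(-5) + (-1.1)·(4) + 2.5 = 5.0
ŷ1 = (1.3)·(0) + (-1.9)·(2) + (-1.1)·(2) + 2.5 = -3.5
ŷ2 = (1.3)·(5) + (-1.9)·(4) + (-1.1)·(-2) + 2.5 = 3.6
ŷ3 = (1.3)·(5) + (-1.9)·(1) + (-1.1)·(2) + 2.5 = 4.9
errors² = [0.64, 1.21, 1.96, 2.25]
MSE = 6.0600/4 = 1.515

1.515


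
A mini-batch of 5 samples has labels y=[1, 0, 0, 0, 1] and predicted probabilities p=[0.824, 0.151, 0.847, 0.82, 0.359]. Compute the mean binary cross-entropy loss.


L[0] = -ln(0.824) = 0.1936
L[1] = -ln(1-0.151) = -ln(0.849) = 0.1637
L[2] = -ln(1-0.847) = -ln(0.153) = 1.8773
L[3] = -ln(1-0.82) = -ln(0.18) = 1.7148
L[4] = -ln(0.359) = 1.0244
mean = (0.1936 + 0.1637 + 1.8773 + 1.7148 + 1.0244)/5 = 0.9948

0.9948


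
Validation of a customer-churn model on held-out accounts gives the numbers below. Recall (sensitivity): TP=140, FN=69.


Recall = TP/(TP+FN)
= 140/(140+69)
= 140/209 = 66.99%

66.99%


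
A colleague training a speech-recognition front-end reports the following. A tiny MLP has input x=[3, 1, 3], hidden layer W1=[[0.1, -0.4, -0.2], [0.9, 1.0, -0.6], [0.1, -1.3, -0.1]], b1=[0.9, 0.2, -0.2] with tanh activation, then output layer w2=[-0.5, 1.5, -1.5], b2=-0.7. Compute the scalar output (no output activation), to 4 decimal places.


z1[0] = (0.1)·(3) + (-0.4)·(1) + (-0.2)·(3) + 0.9 = 0.2
z1[1] = (0.9)·(3) + (1.0)·(1) + (-0.6)·(3) + 0.2 = 2.1
z1[2] = (0.1)·(3) + (-1.3)·(1) + (-0.1)·(3) - 0.2 = -1.5
h = tanh(z1) = [0.1974, 0.9705, -0.9051]
output = (-0.5)·(0.1974) + (1.5)·(0.9705) + (-1.5)·(-0.9051) - 0.7 = 2.0147

2.0147


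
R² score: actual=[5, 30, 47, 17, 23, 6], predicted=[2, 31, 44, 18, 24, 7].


ȳ = 21.3333
SS_res = Σ(y-ŷ)² = 22
SS_tot = Σ(y-ȳ)² = 1257.33
R² = 1 - SS_res/SS_tot = 1 - 0.0175 = 0.9825

0.9825


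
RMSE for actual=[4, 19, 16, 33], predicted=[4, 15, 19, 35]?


MSE = 29/4 = 7.25
RMSE = √(29/4) = 2.6926

2.6926


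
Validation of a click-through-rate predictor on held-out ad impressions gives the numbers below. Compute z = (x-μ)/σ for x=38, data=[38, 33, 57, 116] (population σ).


μ = 61, σ = 32.9924
z = (38 - 61)/32.9924 = -0.6971

-0.6971


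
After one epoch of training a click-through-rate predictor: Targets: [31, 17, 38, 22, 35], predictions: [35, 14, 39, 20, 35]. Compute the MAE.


Absolute errors: |31-35|=4, |17-14|=3, |38-39|=1, |22-20|=2, |35-35|=0
Sum = 10
MAE = 10/5 = 2

2


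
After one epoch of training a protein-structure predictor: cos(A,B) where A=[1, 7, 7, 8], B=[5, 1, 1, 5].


A·B = 1·5 + 7·1 + 7·1 + 8·5 = 59
‖A‖ = √163 = 12.7671, ‖B‖ = √52 = 7.2111
cos = 59/(√163·√52) = 59/√8476 = 0.6409

0.6409


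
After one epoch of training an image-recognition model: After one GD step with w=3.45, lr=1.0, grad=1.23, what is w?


w_new = w - α·∇
= 3.45 - 1.0·1.23
= 3.45 - 1.23
= 2.22

2.22


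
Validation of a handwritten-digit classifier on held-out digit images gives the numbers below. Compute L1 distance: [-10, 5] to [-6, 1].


d = |-10+ 6| + |5-1|
  = 4 + 4
  = 8

8


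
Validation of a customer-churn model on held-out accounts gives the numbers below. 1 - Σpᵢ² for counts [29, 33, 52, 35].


Probabilities: [29/149, 33/149, 52/149, 35/149] ≈ [0.1946, 0.2215, 0.349, 0.2349]
Σpᵢ² = (841 + 1089 + 2704 + 1225)/149² = 5859/22201
Gini = 1 - Σpᵢ² = 1 - 5859/22201 = 0.7361

0.7361


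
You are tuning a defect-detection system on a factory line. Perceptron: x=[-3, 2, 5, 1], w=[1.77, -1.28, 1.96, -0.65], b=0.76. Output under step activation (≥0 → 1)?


z = (-3)·(1.77) + (2)·(-1.28) + (5)·(1.96) + (1)·(-0.65) + 0.76
  = 2.04
step(z) = 1 (z≥0)

1


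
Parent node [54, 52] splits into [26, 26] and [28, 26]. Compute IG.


Parent = [54, 52], H_parent = 0.9997
H_left = 1 (n=52), H_right = 0.999 (n=54)
H_children = (52/106)·1 + (54/106)·0.999 = 0.9995
IG = 0.9997 - 0.9995 = 0.0002

0.0002


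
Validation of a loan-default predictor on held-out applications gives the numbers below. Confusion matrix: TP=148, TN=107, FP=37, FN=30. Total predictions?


Total = TP + TN + FP + FN
= 148 + 107 + 37 + 30
= 322
(Predicted positive: 185, predicted negative: 137)

322


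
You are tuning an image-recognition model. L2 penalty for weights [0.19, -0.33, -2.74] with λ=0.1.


‖w‖₂² = (0.19)² + (-0.33)² + (-2.74)²
     = 0.0361 + 0.1089 + 7.5076
     = 7.6526
λ·‖w‖₂² = 0.1·7.6526 = 0.76526

0.76526


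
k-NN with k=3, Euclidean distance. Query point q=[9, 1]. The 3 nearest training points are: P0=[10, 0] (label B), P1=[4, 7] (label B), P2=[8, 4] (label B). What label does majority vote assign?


d(q,P0) = 1.4142  (label B)
d(q,P1) = 7.8102  (label B)
d(q,P2) = 3.1623  (label B)
Votes: A=0, B=3
Majority → B

B


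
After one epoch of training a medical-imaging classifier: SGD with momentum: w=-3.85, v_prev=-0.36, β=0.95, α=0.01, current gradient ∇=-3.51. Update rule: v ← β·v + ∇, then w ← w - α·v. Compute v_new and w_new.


v_new = 0.95·-0.36 - 3.51 = -0.342 - 3.51 = -3.852
w_new = -3.85 - 0.01·-3.852 = -3.85 + 0.03852 = -3.81148

v_new=-3.852, w_new=-3.81148


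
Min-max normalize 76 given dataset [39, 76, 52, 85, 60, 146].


min=39, max=146
(76-39)/(146-39) = 37/107 = 0.3458

0.3458


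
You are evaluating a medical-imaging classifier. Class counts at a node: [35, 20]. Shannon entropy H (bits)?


Probabilities: [35/55, 20/55] ≈ [0.6364, 0.3636]
H = -((35/55)·log₂(35/55) + (20/55)·log₂(20/55))
  = 0.9457 bits

0.9457 bits


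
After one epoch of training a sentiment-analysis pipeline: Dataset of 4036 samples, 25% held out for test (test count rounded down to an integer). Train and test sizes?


Test = ⌊4036·25/100⌋ = 1009
Train = 4036 - 1009 = 3027

Train: 3027, Test: 1009


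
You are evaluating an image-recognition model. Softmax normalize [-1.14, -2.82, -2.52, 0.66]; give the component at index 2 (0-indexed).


Exponentials: e^-1.14=0.3198, e^-2.82=0.0596, e^-2.52=0.0805, e^0.66=1.9348
Sum = 2.3947
Softmax = [0.1336, 0.0249, 0.0336, 0.808]
p[2] = 0.0805/2.3947 = 0.0336

0.0336


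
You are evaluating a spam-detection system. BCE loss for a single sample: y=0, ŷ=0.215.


BCE = -[y·ln(p) + (1-y)·ln(1-p)]
= -0 - 1·ln(1-0.215)
= -ln(0.785) = 0.2421

0.2421


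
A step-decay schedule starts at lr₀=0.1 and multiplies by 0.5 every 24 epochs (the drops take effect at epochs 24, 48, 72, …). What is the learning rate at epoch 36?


n_drops = ⌊36/24⌋ = 1
lr = 0.1·0.5^1 = 0.1·0.5 = 0.05

0.05


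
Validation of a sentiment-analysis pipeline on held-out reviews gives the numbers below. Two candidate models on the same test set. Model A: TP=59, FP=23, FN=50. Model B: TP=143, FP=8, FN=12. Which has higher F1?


Model A: P=59/82=0.7195, R=59/109=0.5413, F1=2PR/(P+R)=2TP/(2TP+FP+FN)=118/191=0.6178
Model B: P=143/151=0.947, R=143/155=0.9226, F1=2PR/(P+R)=2TP/(2TP+FP+FN)=286/306=0.9346
0.6178 < 0.9346 → Model B

Model B


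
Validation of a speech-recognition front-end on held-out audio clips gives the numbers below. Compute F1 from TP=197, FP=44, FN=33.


Precision = 197/241 = 0.8174
Recall = 197/230 = 0.8565
F1 = 2·P·R/(P+R) = 2·TP/(2·TP+FP+FN) = 394/(394+44+33) = 394/471 = 0.8365

0.8365


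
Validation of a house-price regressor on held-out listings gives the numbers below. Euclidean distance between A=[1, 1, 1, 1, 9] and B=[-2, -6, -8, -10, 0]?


d = √((1+ 2)² + (1+ 6)² + (1+ 8)² + (1+ 10)² + (9-0)²)
  = √(9 + 49 + 81 + 121 + 81)
  = √341 = 18.4662

18.4662


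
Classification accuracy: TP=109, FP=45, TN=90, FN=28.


Accuracy = (TP+TN)/(TP+TN+FP+FN)
= (109+90)/(272)
= 199/272 = 73.16%

73.16%


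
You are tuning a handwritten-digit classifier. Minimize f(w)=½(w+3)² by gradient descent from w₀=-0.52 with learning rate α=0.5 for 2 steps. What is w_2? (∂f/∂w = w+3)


step 1: grad = -0.52+3 = 2.48; w = -0.52 - 0.5·(2.48) = -1.76
step 2: grad = -1.76+3 = 1.24; w = -1.76 - 0.5·(1.24) = -2.38

-2.38


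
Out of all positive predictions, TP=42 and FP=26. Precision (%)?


Precision = TP/(TP+FP)
= 42/(42+26)
= 42/68 = 61.76%

61.76%


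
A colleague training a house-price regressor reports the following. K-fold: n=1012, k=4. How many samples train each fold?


Fold size = 1012/4 = 253
Training per fold = 1012 - 253 = 759

759


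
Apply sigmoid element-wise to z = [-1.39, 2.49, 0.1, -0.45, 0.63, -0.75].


σ(-1.39) = 1/(1+e^1.39) = 0.1994
σ(2.49) = 1/(1+e^-2.49) = 0.9234
σ(0.1) = 1/(1+e^-0.1) = 0.525
σ(-0.45) = 1/(1+e^0.45) = 0.3894
σ(0.63) = 1/(1+e^-0.63) = 0.6525
σ(-0.75) = 1/(1+e^0.75) = 0.3208
result = [0.1994, 0.9234, 0.525, 0.3894, 0.6525, 0.3208]

[0.1994, 0.9234, 0.525, 0.3894, 0.6525, 0.3208]


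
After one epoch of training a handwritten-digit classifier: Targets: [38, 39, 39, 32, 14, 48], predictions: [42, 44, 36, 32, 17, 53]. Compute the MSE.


Squared errors: (38-42)²=16, (39-44)²=25, (39-36)²=9, (32-32)²=0, (14-17)²=9, (48-53)²=25
Sum = 84
MSE = 84/6 = 14

14


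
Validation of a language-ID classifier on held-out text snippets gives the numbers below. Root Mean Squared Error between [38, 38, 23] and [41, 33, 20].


MSE = 43/3 = 14.3333
RMSE = √(43/3) = 3.7859

3.7859


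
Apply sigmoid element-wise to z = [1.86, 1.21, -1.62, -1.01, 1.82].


σ(1.86) = 1/(1+e^-1.86) = 0.8653
σ(1.21) = 1/(1+e^-1.21) = 0.7703
σ(-1.62) = 1/(1+e^1.62) = 0.1652
σ(-1.01) = 1/(1+e^1.01) = 0.267
σ(1.82) = 1/(1+e^-1.82) = 0.8606
result = [0.8653, 0.7703, 0.1652, 0.267, 0.8606]

[0.8653, 0.7703, 0.1652, 0.267, 0.8606]


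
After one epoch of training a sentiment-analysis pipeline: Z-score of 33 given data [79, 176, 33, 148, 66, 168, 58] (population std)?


μ = 104, σ = 54.0397
z = (33 - 104)/54.0397 = -1.3138

-1.3138


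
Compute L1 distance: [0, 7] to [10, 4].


d = |0-10| + |7-4|
  = 10 + 3
  = 13

13


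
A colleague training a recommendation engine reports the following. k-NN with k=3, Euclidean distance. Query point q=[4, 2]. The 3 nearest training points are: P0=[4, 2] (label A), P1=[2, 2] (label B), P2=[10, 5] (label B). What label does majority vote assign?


d(q,P0) = 0.0  (label A)
d(q,P1) = 2.0  (label B)
d(q,P2) = 6.7082  (label B)
Votes: A=1, B=2
Majority → B

B


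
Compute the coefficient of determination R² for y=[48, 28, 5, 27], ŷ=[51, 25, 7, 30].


ȳ = 27
SS_res = Σ(y-ŷ)² = 31
SS_tot = Σ(y-ȳ)² = 926
R² = 1 - SS_res/SS_tot = 1 - 0.0335 = 0.9665

0.9665


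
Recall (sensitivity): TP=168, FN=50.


Recall = TP/(TP+FN)
= 168/(168+50)
= 168/218 = 77.06%

77.06%


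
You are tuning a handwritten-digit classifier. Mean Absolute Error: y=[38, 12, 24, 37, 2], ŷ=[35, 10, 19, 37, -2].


Absolute errors: |38-35|=3, |12-10|=2, |24-19|=5, |37-37|=0, |2+ 2|=4
Sum = 14
MAE = 14/5 = 14/5

14/5


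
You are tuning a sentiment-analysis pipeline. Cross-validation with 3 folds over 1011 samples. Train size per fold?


Fold size = 1011/3 = 337
Training per fold = 1011 - 337 = 674

674


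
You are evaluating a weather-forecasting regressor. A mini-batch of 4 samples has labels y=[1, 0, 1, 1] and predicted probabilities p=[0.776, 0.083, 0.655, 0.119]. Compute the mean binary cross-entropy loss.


L[0] = -ln(0.776) = 0.2536
L[1] = -ln(1-0.083) = -ln(0.917) = 0.0866
L[2] = -ln(0.655) = 0.4231
L[3] = -ln(0.119) = 2.1286
mean = (0.2536 + 0.0866 + 0.4231 + 2.1286)/4 = 0.723

0.723


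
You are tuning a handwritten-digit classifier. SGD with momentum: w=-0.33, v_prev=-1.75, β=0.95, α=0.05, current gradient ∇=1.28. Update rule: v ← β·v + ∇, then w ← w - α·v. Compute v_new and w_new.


v_new = 0.95·-1.75 + 1.28 = -1.6625 + 1.28 = -0.3825
w_new = -0.33 - 0.05·-0.3825 = -0.33 + 0.019125 = -0.310875

v_new=-0.3825, w_new=-0.310875


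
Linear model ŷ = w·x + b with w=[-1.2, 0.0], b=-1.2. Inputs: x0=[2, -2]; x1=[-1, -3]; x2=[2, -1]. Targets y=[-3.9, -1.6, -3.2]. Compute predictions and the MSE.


ŷ0 = (-1.2)·(2) + (0.0)·(-2) - 1.2 = -3.6
ŷ1 = (-1.2)·(-1) + (0.0)·(-3) - 1.2 = 0.0
ŷ2 = (-1.2)·(2) + (0.0)·(-1) - 1.2 = -3.6
errors² = [0.09, 2.56, 0.16]
MSE = 2.8100/3 = 0.9367

0.9367


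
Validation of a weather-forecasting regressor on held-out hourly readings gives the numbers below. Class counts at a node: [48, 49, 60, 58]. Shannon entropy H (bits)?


Probabilities: [48/215, 49/215, 60/215, 58/215] ≈ [0.2233, 0.2279, 0.2791, 0.2698]
H = -((48/215)·log₂(48/215) + (49/215)·log₂(49/215) + (60/215)·log₂(60/215) + (58/215)·log₂(58/215))
  = 1.993 bits

1.993 bits


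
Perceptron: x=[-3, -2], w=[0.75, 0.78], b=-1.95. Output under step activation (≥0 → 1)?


z = (-3)·(0.75) + (-2)·(0.78) - 1.95
  = -5.76
step(z) = 0 (z<0)

0


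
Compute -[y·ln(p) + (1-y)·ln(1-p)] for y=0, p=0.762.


BCE = -[y·ln(p) + (1-y)·ln(1-p)]
= -0 - 1·ln(1-0.762)
= -ln(0.238) = 1.4355

1.4355


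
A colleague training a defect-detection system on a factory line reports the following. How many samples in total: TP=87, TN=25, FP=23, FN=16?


Total = TP + TN + FP + FN
= 87 + 25 + 23 + 16
= 151
(Predicted positive: 110, predicted negative: 41)

151


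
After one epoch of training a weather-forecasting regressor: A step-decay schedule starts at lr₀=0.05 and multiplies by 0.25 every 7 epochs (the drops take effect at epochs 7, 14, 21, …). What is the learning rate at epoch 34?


n_drops = ⌊34/7⌋ = 4
lr = 0.05·0.25^4 = 0.05·0.00390625 = 0.0001953125

0.0001953125


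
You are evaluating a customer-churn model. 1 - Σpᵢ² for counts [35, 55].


Probabilities: [35/90, 55/90] ≈ [0.3889, 0.6111]
Σpᵢ² = (1225 + 3025)/90² = 4250/8100
Gini = 1 - Σpᵢ² = 1 - 4250/8100 = 0.4753

0.4753


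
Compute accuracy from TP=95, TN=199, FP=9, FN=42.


Accuracy = (TP+TN)/(TP+TN+FP+FN)
= (95+199)/(345)
= 294/345 = 85.22%

85.22%


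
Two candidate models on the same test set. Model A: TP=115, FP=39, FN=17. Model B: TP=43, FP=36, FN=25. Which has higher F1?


Model A: P=115/154=0.7468, R=115/132=0.8712, F1=2PR/(P+R)=2TP/(2TP+FP+FN)=230/286=0.8042
Model B: P=43/79=0.5443, R=43/68=0.6324, F1=2PR/(P+R)=2TP/(2TP+FP+FN)=86/147=0.585
0.8042 > 0.585 → Model A

Model A


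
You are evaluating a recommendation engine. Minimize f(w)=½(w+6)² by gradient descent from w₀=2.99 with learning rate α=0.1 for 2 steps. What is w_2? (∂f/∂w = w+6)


step 1: grad = 2.99+6 = 8.99; w = 2.99 - 0.1·(8.99) = 2.091
step 2: grad = 2.091+6 = 8.091; w = 2.091 - 0.1·(8.091) = 1.2819

1.2819


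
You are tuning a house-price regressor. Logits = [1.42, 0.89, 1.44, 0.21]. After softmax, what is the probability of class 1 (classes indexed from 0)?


Exponentials: e^1.42=4.1371, e^0.89=2.4351, e^1.44=4.2207, e^0.21=1.2337
Sum = 12.0266
Softmax = [0.344, 0.2025, 0.3509, 0.1026]
p[1] = 2.4351/12.0266 = 0.2025

0.2025


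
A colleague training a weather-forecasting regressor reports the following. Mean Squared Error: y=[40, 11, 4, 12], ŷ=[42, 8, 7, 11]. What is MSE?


Squared errors: (40-42)²=4, (11-8)²=9, (4-7)²=9, (12-11)²=1
Sum = 23
MSE = 23/4 = 23/4

23/4


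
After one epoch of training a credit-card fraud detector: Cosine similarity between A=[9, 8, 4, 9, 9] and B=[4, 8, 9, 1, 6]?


A·B = 9·4 + 8·8 + 4·9 + 9·1 + 9·6 = 199
‖A‖ = √323 = 17.9722, ‖B‖ = √198 = 14.0712
cos = 199/(√323·√198) = 199/√63954 = 0.7869

0.7869


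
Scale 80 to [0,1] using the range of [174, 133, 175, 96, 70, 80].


min=70, max=175
(80-70)/(175-70) = 10/105 = 0.0952

0.0952


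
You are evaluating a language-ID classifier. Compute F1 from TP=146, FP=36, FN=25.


Precision = 146/182 = 0.8022
Recall = 146/171 = 0.8538
F1 = 2·P·R/(P+R) = 2·TP/(2·TP+FP+FN) = 292/(292+36+25) = 292/353 = 0.8272

0.8272


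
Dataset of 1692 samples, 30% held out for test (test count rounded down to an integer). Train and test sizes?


Test = ⌊1692·30/100⌋ = 507
Train = 1692 - 507 = 1185

Train: 1185, Test: 507


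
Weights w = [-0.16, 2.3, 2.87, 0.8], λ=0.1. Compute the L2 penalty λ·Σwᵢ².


‖w‖₂² = (-0.16)² + (2.3)² + (2.87)² + (0.8)²
     = 0.0256 + 5.29 + 8.2369 + 0.64
     = 14.1925
λ·‖w‖₂² = 0.1·14.1925 = 1.41925

1.41925


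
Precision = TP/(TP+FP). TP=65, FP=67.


Precision = TP/(TP+FP)
= 65/(65+67)
= 65/132 = 49.24%

49.24%


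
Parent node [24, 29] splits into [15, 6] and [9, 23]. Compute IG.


Parent = [24, 29], H_parent = 0.9936
H_left = 0.8631 (n=21), H_right = 0.8571 (n=32)
H_children = (21/53)·0.8631 + (32/53)·0.8571 = 0.8595
IG = 0.9936 - 0.8595 = 0.1341

0.1341


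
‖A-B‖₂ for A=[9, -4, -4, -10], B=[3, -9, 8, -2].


d = √((9-3)² + (-4+ 9)² + (-4-8)² + (-10+ 2)²)
  = √(36 + 25 + 144 + 64)
  = √269 = 16.4012

16.4012


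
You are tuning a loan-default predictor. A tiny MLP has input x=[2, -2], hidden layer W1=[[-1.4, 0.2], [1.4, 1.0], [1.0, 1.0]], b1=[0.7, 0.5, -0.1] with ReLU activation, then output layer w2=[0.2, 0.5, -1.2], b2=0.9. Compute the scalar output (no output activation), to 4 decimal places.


z1[0] = (-1.4)·(2) + (0.2)·(-2) + 0.7 = -2.5
z1[1] = (1.4)·(2) + (1.0)·(-2) + 0.5 = 1.3
z1[2] = (1.0)·(2) + (1.0)·(-2) - 0.1 = -0.1
h = ReLU(z1) = [0.0, 1.3, 0.0]
output = (0.2)·(0.0) + (0.5)·(1.3) + (-1.2)·(0.0) + 0.9 = 1.55

1.55


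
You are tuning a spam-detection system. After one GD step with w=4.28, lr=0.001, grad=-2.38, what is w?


w_new = w - α·∇
= 4.28 - 0.001·-2.38
= 4.28 + 0.00238
= 4.28238

4.28238


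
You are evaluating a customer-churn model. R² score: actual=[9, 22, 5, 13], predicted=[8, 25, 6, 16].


ȳ = 12.25
SS_res = Σ(y-ŷ)² = 20
SS_tot = Σ(y-ȳ)² = 158.75
R² = 1 - SS_res/SS_tot = 1 - 0.126 = 0.874

0.874


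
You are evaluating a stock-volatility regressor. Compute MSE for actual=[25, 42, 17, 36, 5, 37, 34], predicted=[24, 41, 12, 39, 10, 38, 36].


Squared errors: (25-24)²=1, (42-41)²=1, (17-12)²=25, (36-39)²=9, (5-10)²=25, (37-38)²=1, (34-36)²=4
Sum = 66
MSE = 66/7 = 66/7

66/7


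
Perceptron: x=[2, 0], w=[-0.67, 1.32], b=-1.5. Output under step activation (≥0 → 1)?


z = (2)·(-0.67) + (0)·(1.32) - 1.5
  = -2.84
step(z) = 0 (z<0)

0


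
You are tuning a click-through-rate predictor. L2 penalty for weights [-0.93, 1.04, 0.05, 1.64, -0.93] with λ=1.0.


‖w‖₂² = (-0.93)² + (1.04)² + (0.05)² + (1.64)² + (-0.93)²
     = 0.8649 + 1.0816 + 0.0025 + 2.6896 + 0.8649
     = 5.5035
λ·‖w‖₂² = 1.0·5.5035 = 5.5035

5.5035


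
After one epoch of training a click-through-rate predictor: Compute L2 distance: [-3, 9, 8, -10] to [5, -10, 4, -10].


d = √((-3-5)² + (9+ 10)² + (8-4)² + (-10+ 10)²)
  = √(64 + 361 + 16 + 0)
  = √441 = 21.0

21.0


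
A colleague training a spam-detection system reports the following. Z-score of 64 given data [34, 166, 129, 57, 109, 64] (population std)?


μ = 93.1667, σ = 45.6414
z = (64 - 93.1667)/45.6414 = -0.639

-0.639


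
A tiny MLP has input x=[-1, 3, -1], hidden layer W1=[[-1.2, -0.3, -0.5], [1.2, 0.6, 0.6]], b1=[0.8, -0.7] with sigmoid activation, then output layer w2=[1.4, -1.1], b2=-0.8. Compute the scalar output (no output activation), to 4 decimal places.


z1[0] = (-1.2)·(-1) + (-0.3)·(3) + (-0.5)·(-1) + 0.8 = 1.6
z1[1] = (1.2)·(-1) + (0.6)·(3) + (0.6)·(-1) - 0.7 = -0.7
h = sigmoid(z1) = [0.832, 0.3318]
output = (1.4)·(0.832) + (-1.1)·(0.3318) - 0.8 = -0.0002

-0.0002


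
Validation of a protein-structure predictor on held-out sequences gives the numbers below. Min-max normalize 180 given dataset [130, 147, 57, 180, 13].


min=13, max=180
(180-13)/(180-13) = 167/167 = 1.0

1.0


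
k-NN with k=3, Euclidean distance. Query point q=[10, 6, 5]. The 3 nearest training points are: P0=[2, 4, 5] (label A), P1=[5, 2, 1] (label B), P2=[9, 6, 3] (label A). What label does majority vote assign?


d(q,P0) = 8.2462  (label A)
d(q,P1) = 7.5498  (label B)
d(q,P2) = 2.2361  (label A)
Votes: A=2, B=1
Majority → A

A


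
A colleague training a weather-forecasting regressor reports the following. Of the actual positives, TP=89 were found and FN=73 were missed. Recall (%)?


Recall = TP/(TP+FN)
= 89/(89+73)
= 89/162 = 54.94%

54.94%


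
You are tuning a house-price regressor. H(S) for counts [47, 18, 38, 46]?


Probabilities: [47/149, 18/149, 38/149, 46/149] ≈ [0.3154, 0.1208, 0.255, 0.3087]
H = -((47/149)·log₂(47/149) + (18/149)·log₂(18/149) + (38/149)·log₂(38/149) + (46/149)·log₂(46/149))
  = 1.9196 bits

1.9196 bits


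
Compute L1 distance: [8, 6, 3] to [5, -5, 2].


d = |8-5| + |6+ 5| + |3-2|
  = 3 + 11 + 1
  = 15

15


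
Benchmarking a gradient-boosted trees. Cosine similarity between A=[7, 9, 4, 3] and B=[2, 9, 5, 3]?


A·B = 7·2 + 9·9 + 4·5 + 3·3 = 124
‖A‖ = √155 = 12.4499, ‖B‖ = √119 = 10.9087
cos = 124/(√155·√119) = 124/√18445 = 0.913

0.913


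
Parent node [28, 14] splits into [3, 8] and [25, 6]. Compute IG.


Parent = [28, 14], H_parent = 0.9183
H_left = 0.8454 (n=11), H_right = 0.7088 (n=31)
H_children = (11/42)·0.8454 + (31/42)·0.7088 = 0.7446
IG = 0.9183 - 0.7446 = 0.1737

0.1737


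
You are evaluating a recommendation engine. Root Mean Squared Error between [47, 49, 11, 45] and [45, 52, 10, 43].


MSE = 18/4 = 4.5
RMSE = √(18/4) = 2.1213

2.1213


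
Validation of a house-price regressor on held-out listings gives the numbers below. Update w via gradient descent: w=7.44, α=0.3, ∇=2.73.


w_new = w - α·∇
= 7.44 - 0.3·2.73
= 7.44 - 0.819
= 6.621

6.621


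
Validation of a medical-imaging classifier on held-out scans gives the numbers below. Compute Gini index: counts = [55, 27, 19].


Probabilities: [55/101, 27/101, 19/101] ≈ [0.5446, 0.2673, 0.1881]
Σpᵢ² = (3025 + 729 + 361)/101² = 4115/10201
Gini = 1 - Σpᵢ² = 1 - 4115/10201 = 0.5966

0.5966


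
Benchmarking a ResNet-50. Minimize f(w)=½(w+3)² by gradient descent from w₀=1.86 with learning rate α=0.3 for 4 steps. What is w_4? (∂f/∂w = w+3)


step 1: grad = 1.86+3 = 4.86; w = 1.86 - 0.3·(4.86) = 0.402
step 2: grad = 0.402+3 = 3.402; w = 0.402 - 0.3·(3.402) = -0.6186
step 3: grad = -0.6186+3 = 2.3814; w = -0.6186 - 0.3·(2.3814) = -1.33302
step 4: grad = -1.33302+3 = 1.66698; w = -1.33302 - 0.3·(1.66698) = -1.833114

-1.833114


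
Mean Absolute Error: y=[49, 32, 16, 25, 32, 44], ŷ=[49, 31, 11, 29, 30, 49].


Absolute errors: |49-49|=0, |32-31|=1, |16-11|=5, |25-29|=4, |32-30|=2, |44-49|=5
Sum = 17
MAE = 17/6 = 17/6

17/6


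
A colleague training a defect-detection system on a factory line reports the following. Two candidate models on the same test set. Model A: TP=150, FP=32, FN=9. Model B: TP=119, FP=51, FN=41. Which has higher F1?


Model A: P=150/182=0.8242, R=150/159=0.9434, F1=2PR/(P+R)=2TP/(2TP+FP+FN)=300/341=0.8798
Model B: P=119/170=0.7, R=119/160=0.7438, F1=2PR/(P+R)=2TP/(2TP+FP+FN)=238/330=0.7212
0.8798 > 0.7212 → Model A

Model A


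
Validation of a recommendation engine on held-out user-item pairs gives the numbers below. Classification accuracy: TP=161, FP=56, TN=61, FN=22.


Accuracy = (TP+TN)/(TP+TN+FP+FN)
= (161+61)/(300)
= 222/300 = 74.0%

74.0%


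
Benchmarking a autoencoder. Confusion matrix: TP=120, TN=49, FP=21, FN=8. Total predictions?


Total = TP + TN + FP + FN
= 120 + 49 + 21 + 8
= 198
(Predicted positive: 141, predicted negative: 57)

198


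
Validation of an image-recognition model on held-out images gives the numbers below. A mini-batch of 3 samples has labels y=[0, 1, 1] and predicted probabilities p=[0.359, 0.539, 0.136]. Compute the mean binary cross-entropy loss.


L[0] = -ln(1-0.359) = -ln(0.641) = 0.4447
L[1] = -ln(0.539) = 0.618
L[2] = -ln(0.136) = 1.9951
mean = (0.4447 + 0.618 + 1.9951)/3 = 1.0193

1.0193


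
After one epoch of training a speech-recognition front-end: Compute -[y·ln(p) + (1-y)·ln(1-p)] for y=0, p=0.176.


BCE = -[y·ln(p) + (1-y)·ln(1-p)]
= -0 - 1·ln(1-0.176)
= -ln(0.824) = 0.1936

0.1936


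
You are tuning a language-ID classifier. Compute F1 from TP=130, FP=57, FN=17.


Precision = 130/187 = 0.6952
Recall = 130/147 = 0.8844
F1 = 2·P·R/(P+R) = 2·TP/(2·TP+FP+FN) = 260/(260+57+17) = 260/334 = 0.7784

0.7784


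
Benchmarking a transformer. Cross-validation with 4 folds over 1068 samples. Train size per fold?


Fold size = 1068/4 = 267
Training per fold = 1068 - 267 = 801

801


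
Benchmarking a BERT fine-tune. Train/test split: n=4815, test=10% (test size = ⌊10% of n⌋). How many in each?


Test = ⌊4815·10/100⌋ = 481
Train = 4815 - 481 = 4334

Train: 4334, Test: 481


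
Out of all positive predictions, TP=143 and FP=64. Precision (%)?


Precision = TP/(TP+FP)
= 143/(143+64)
= 143/207 = 69.08%

69.08%


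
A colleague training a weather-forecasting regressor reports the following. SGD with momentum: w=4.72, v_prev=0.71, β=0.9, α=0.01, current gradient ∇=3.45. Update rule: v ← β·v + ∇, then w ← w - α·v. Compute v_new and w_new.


v_new = 0.9·0.71 + 3.45 = 0.639 + 3.45 = 4.089
w_new = 4.72 - 0.01·4.089 = 4.72 - 0.04089 = 4.67911

v_new=4.089, w_new=4.67911


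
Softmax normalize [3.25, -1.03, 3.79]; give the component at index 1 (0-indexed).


Exponentials: e^3.25=25.7903, e^-1.03=0.357, e^3.79=44.2564
Sum = 70.4037
Softmax = [0.3663, 0.0051, 0.6286]
p[1] = 0.357/70.4037 = 0.0051

0.0051
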